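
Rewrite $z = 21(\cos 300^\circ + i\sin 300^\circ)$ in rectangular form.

a = r cos θ = 21 * 1/2 = 21/2
b = r sin θ = 21 * -sqrt(3)/2 = -21*sqrt(3)/2
z = 21/2 - (21*sqrt(3)/2)i


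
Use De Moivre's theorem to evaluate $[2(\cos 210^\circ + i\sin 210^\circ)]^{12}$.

By De Moivre: z^n = r^n(cos(nθ) + i sin(nθ))
= 2^12(cos(12*210°) + i sin(12*210°))
= 4096(cos 0° + i sin 0°)
= 4096


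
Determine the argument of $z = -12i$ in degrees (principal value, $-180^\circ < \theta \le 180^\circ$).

a = 0 and b < 0, so z lies on the negative imaginary axis: θ = -90°


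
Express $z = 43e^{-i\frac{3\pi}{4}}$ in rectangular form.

a = r cos θ = 43 * -sqrt(2)/2 = -43*sqrt(2)/2
b = r sin θ = 43 * -sqrt(2)/2 = -43*sqrt(2)/2
z = -43*sqrt(2)/2 - (43*sqrt(2)/2)i


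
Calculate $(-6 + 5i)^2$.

(a + bi)^2 = a^2 - b^2 + 2abi
= (-6)^2 - 5^2 + 2*(-6)*5i
= 11 - 60i


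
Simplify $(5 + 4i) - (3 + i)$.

(5 - 3) + (4 - 1)i = 2 + 3i


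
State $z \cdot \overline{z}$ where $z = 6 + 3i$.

z * conjugate(z) = |z|^2 = a^2 + b^2
= 6^2 + 3^2 = 45


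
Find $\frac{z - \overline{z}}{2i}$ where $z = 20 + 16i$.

z - conjugate(z) = 2bi
(z - conjugate(z))/(2i) = 2bi/(2i) = b = 16


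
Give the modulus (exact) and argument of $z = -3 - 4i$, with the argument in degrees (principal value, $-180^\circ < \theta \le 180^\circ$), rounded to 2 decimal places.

|z| = sqrt((-3)^2 + (-4)^2) = 5
arg(z) = arctan(b/a) = arctan(-4/-3) (quadrant-adjusted) = -126.87°


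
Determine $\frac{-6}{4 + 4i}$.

Multiply numerator and denominator by conjugate (4 - 4i):
= (-6)(4 - 4i) / (4^2 + 4^2)
= (-24 + 24i) / 32
Divide through by 8: (-3 + 3i) / 4
= -3/4 + (3/4)i


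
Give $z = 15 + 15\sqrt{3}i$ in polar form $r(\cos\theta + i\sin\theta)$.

r = |z| = sqrt(a^2 + b^2) = sqrt((15)^2 + (15*sqrt(3))^2) = sqrt(225 + 675) = sqrt(900) = 30
θ = arctan(b/a) = arctan(25.9808/15) (quadrant-adjusted) = 60°
z = 30(cos 60° + i sin 60°)


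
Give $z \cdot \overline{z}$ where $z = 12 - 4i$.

z * conjugate(z) = |z|^2 = a^2 + b^2
= 12^2 + (-4)^2 = 160


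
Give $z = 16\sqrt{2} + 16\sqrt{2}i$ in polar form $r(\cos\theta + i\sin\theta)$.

r = |z| = sqrt(a^2 + b^2) = sqrt((16*sqrt(2))^2 + (16*sqrt(2))^2) = sqrt(512 + 512) = sqrt(1024) = 32
θ = arctan(b/a) = arctan(22.6274/22.6274) (quadrant-adjusted) = 45°
z = 32(cos 45° + i sin 45°)


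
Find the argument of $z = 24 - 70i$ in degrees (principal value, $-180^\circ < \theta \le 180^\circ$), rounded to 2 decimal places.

θ = arctan(b/a) = arctan(-70/24) (quadrant-adjusted) = -71.08°


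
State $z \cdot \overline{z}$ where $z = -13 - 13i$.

z * conjugate(z) = |z|^2 = a^2 + b^2
= (-13)^2 + (-13)^2 = 338


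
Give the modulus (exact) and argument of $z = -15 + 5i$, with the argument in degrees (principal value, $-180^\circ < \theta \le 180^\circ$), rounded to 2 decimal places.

|z| = sqrt((-15)^2 + 5^2) = sqrt(250)
arg(z) = arctan(b/a) = arctan(5/-15) (quadrant-adjusted) = 161.57°


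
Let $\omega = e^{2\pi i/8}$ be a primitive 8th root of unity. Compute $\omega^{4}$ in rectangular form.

ω^4 = e^(2πi·4/8) = e^(i·1π)
= cos(1π) + i sin(1π)
= -1


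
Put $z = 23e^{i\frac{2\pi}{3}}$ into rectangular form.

a = r cos θ = 23 * -1/2 = -23/2
b = r sin θ = 23 * sqrt(3)/2 = 23*sqrt(3)/2
z = -23/2 + (23*sqrt(3)/2)i


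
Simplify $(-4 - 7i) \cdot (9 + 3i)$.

(a1*a2 - b1*b2) + (a1*b2 + b1*a2)i
= (-36 - (-21)) + (-12 + (-63))i
= -15 - 75i


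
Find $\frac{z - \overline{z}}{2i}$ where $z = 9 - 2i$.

z - conjugate(z) = 2bi
(z - conjugate(z))/(2i) = 2bi/(2i) = b = -2


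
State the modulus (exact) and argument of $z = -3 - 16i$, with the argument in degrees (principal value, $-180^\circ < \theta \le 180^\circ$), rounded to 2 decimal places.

|z| = sqrt((-3)^2 + (-16)^2) = sqrt(265)
arg(z) = arctan(b/a) = arctan(-16/-3) (quadrant-adjusted) = -100.62°


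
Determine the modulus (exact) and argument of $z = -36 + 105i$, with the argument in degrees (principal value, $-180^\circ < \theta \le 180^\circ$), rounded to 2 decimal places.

|z| = sqrt((-36)^2 + 105^2) = 111
arg(z) = arctan(b/a) = arctan(105/-36) (quadrant-adjusted) = 108.92°


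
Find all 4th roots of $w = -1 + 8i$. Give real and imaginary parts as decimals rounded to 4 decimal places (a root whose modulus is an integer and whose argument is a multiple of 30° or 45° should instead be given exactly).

|w| = sqrt(65) ≈ 8.062258, arg(w) ≈ 97.125016°
Root modulus = sqrt(65)^(1/4) ≈ 1.685055
Root arguments: θ_k = (arg(w) + 360°k)/4 for k = 0, 1, ..., 3
Compute each root as (root modulus)(cos θ_k + i sin θ_k) using full-precision intermediates, then round to 4 decimal places.
Roots: 1.5360 + 0.6929i, -0.6929 + 1.5360i, -1.5360 - 0.6929i, 0.6929 - 1.5360i


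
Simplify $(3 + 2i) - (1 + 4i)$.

(3 - 1) + (2 - 4)i = 2 - 2i


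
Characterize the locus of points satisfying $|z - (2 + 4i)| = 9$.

|z - z0| = r describes a circle centered at z0 with radius r
Here z0 = 2 + 4i and r = 9
Locus: Circle centered at (2, 4) with radius 9


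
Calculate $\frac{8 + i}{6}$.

Divisor is real, so divide each part by 6:
= 4/3 + (1/6)i


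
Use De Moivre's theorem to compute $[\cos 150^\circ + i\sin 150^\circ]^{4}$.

By De Moivre: z^n = r^n(cos(nθ) + i sin(nθ))
= 1^4(cos(4*150°) + i sin(4*150°))
= 1(cos 240° + i sin 240°)
= -1/2 - (sqrt(3)/2)i


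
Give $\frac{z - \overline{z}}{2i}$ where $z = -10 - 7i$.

z - conjugate(z) = 2bi
(z - conjugate(z))/(2i) = 2bi/(2i) = b = -7


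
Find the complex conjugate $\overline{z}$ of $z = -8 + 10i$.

If z = a + bi, then conjugate(z) = a - bi
conjugate(-8 + 10i) = -8 - 10i


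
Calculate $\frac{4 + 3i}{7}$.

Divisor is real, so divide each part by 7:
= 4/7 + (3/7)i


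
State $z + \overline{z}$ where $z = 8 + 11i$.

z + conjugate(z) = (a + bi) + (a - bi) = 2a
= 2 * 8 = 16


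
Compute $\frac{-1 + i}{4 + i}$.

Multiply numerator and denominator by conjugate (4 - i):
= (-1 + i)(4 - i) / (4^2 + 1^2)
= (-3 + 5i) / 17
= -3/17 + (5/17)i


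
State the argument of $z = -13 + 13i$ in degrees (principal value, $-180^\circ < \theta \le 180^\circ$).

θ = arctan(b/a) = arctan(13/-13) (quadrant-adjusted) = 135°


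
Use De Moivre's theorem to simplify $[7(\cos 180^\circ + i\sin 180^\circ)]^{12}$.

By De Moivre: z^n = r^n(cos(nθ) + i sin(nθ))
= 7^12(cos(12*180°) + i sin(12*180°))
= 13841287201(cos 0° + i sin 0°)
= 13841287201


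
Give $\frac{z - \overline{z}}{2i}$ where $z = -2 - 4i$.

z - conjugate(z) = 2bi
(z - conjugate(z))/(2i) = 2bi/(2i) = b = -4


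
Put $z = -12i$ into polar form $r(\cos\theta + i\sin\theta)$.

r = |z| = sqrt(a^2 + b^2) = sqrt((0)^2 + (-12)^2) = sqrt(0 + 144) = sqrt(144) = 12
a = 0 and b < 0, so z lies on the negative imaginary axis: θ = 270°
z = 12(cos 270° + i sin 270°)


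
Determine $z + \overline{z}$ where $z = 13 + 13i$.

z + conjugate(z) = (a + bi) + (a - bi) = 2a
= 2 * 13 = 26


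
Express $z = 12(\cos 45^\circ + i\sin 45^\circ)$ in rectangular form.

a = r cos θ = 12 * sqrt(2)/2 = 6*sqrt(2)
b = r sin θ = 12 * sqrt(2)/2 = 6*sqrt(2)
z = 6*sqrt(2) + 6*sqrt(2)i


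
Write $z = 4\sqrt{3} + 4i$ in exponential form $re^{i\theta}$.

r = |z| = sqrt((4*sqrt(3))^2 + (4)^2) = sqrt(48 + 16) = sqrt(64) = 8
θ = arctan(b/a) = arctan(4/6.9282) (quadrant-adjusted) = 30° = π/6
z = 8e^(i*π/6)


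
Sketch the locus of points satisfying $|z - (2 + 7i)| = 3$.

|z - z0| = r describes a circle centered at z0 with radius r
Here z0 = 2 + 7i and r = 3
Locus: Circle centered at (2, 7) with radius 3


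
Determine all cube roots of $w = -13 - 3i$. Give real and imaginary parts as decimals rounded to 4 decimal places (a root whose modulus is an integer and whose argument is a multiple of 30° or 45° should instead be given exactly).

|w| = sqrt(178) ≈ 13.341664, arg(w) ≈ 192.994617°
Root modulus = sqrt(178)^(1/3) ≈ 2.371756
Root arguments: θ_k = (arg(w) + 360°k)/3 for k = 0, 1, ..., 2
Compute each root as (root modulus)(cos θ_k + i sin θ_k) using full-precision intermediates, then round to 4 decimal places.
Roots: 1.0274 + 2.1377i, -2.3650 - 0.1791i, 1.3376 - 1.9586i


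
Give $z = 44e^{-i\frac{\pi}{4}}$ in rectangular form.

a = r cos θ = 44 * sqrt(2)/2 = 22*sqrt(2)
b = r sin θ = 44 * -sqrt(2)/2 = -22*sqrt(2)
z = 22*sqrt(2) - 22*sqrt(2)i


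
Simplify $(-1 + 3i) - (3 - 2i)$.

(-1 - 3) + (3 - (-2))i = -4 + 5i


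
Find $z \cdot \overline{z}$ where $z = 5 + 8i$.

z * conjugate(z) = |z|^2 = a^2 + b^2
= 5^2 + 8^2 = 89


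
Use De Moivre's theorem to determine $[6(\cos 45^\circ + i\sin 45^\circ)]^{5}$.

By De Moivre: z^n = r^n(cos(nθ) + i sin(nθ))
= 6^5(cos(5*45°) + i sin(5*45°))
= 7776(cos 225° + i sin 225°)
= -3888*sqrt(2) - 3888*sqrt(2)i


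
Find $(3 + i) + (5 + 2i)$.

(3 + 5) + (1 + 2)i = 8 + 3i


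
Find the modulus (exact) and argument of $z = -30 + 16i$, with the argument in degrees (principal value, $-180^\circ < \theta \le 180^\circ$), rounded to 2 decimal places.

|z| = sqrt((-30)^2 + 16^2) = 34
arg(z) = arctan(b/a) = arctan(16/-30) (quadrant-adjusted) = 151.93°


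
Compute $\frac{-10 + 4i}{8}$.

Divisor is real, so divide each part by 8:
= -5/4 + (1/2)i


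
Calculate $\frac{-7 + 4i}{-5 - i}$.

Multiply numerator and denominator by conjugate (-5 + i):
= (-7 + 4i)(-5 + i) / ((-5)^2 + (-1)^2)
= (31 - 27i) / 26
= 31/26 - (27/26)i


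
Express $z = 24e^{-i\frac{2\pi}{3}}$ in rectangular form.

a = r cos θ = 24 * -1/2 = -12
b = r sin θ = 24 * -sqrt(3)/2 = -12*sqrt(3)
z = -12 - 12*sqrt(3)i


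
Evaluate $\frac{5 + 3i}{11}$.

Divisor is real, so divide each part by 11:
= 5/11 + (3/11)i


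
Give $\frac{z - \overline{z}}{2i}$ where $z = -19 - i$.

z - conjugate(z) = 2bi
(z - conjugate(z))/(2i) = 2bi/(2i) = b = -1


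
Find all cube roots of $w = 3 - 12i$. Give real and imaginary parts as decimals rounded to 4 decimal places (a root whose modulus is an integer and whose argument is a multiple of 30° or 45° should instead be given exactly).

|w| = sqrt(153) ≈ 12.369317, arg(w) ≈ 284.036243°
Root modulus = sqrt(153)^(1/3) ≈ 2.312678
Root arguments: θ_k = (arg(w) + 360°k)/3 for k = 0, 1, ..., 2
Compute each root as (root modulus)(cos θ_k + i sin θ_k) using full-precision intermediates, then round to 4 decimal places.
Roots: -0.1886 + 2.3050i, -1.9018 - 1.3159i, 2.0905 - 0.9891i


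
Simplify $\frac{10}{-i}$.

Multiply numerator and denominator by conjugate (i):
= (10)(i) / (0^2 + (-1)^2)
= (10i) / 1
= 10i


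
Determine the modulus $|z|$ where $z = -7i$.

|z| = sqrt(a^2 + b^2) = sqrt(0^2 + (-7)^2) = sqrt(49) = 7


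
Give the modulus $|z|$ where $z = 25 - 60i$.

|z| = sqrt(a^2 + b^2) = sqrt(25^2 + (-60)^2) = sqrt(4225) = 65


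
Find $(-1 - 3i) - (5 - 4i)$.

(-1 - 5) + (-3 - (-4))i = -6 + i


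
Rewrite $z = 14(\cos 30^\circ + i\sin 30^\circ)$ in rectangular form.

a = r cos θ = 14 * sqrt(3)/2 = 7*sqrt(3)
b = r sin θ = 14 * 1/2 = 7
z = 7*sqrt(3) + 7i


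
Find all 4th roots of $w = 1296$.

|w| = 1296, arg(w) = 0°
Root modulus = 1296^(1/4) = 6
Root arguments: θ_k = (0° + 360°k)/4 for k = 0, 1, ..., 3
Roots: 6, 6i, -6, -6i


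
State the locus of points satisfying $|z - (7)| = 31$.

|z - z0| = r describes a circle centered at z0 with radius r
Here z0 = 7 and r = 31
Locus: Circle centered at (7, 0) with radius 31


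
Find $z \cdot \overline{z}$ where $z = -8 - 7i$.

z * conjugate(z) = |z|^2 = a^2 + b^2
= (-8)^2 + (-7)^2 = 113


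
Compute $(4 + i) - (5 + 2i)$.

(4 - 5) + (1 - 2)i = -1 - i


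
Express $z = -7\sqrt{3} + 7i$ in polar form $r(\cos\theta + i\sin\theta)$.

r = |z| = sqrt(a^2 + b^2) = sqrt((-7*sqrt(3))^2 + (7)^2) = sqrt(147 + 49) = sqrt(196) = 14
θ = arctan(b/a) = arctan(7/-12.1244) (quadrant-adjusted) = 150°
z = 14(cos 150° + i sin 150°)


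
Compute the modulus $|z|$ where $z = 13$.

|z| = sqrt(a^2 + b^2) = sqrt(13^2 + 0^2) = sqrt(169) = 13


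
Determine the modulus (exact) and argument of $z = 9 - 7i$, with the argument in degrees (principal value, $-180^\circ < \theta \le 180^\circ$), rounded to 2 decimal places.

|z| = sqrt(9^2 + (-7)^2) = sqrt(130)
arg(z) = arctan(b/a) = arctan(-7/9) (quadrant-adjusted) = -37.87°


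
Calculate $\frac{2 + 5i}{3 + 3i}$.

Multiply numerator and denominator by conjugate (3 - 3i):
= (2 + 5i)(3 - 3i) / (3^2 + 3^2)
= (21 + 9i) / 18
Divide through by 3: (7 + 3i) / 6
= 7/6 + (1/2)i


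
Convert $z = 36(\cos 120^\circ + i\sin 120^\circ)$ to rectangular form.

a = r cos θ = 36 * -1/2 = -18
b = r sin θ = 36 * sqrt(3)/2 = 18*sqrt(3)
z = -18 + 18*sqrt(3)i


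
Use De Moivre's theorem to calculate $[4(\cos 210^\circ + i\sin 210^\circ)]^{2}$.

By De Moivre: z^n = r^n(cos(nθ) + i sin(nθ))
= 4^2(cos(2*210°) + i sin(2*210°))
= 16(cos 60° + i sin 60°)
= 8 + 8*sqrt(3)i


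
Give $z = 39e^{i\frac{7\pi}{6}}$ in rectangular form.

a = r cos θ = 39 * -sqrt(3)/2 = -39*sqrt(3)/2
b = r sin θ = 39 * -1/2 = -39/2
z = -39*sqrt(3)/2 - (39/2)i


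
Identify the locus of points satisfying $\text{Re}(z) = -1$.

Re(z) = x where z = x + yi; the equation x = -1 is satisfied by all points with that x-coordinate
Locus: Vertical line x = -1


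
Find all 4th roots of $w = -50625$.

|w| = 50625, arg(w) = 180°
Root modulus = 50625^(1/4) = 15
Root arguments: θ_k = (180° + 360°k)/4 for k = 0, 1, ..., 3
Roots: 15*sqrt(2)/2 + (15*sqrt(2)/2)i, -15*sqrt(2)/2 + (15*sqrt(2)/2)i, -15*sqrt(2)/2 - (15*sqrt(2)/2)i, 15*sqrt(2)/2 - (15*sqrt(2)/2)i


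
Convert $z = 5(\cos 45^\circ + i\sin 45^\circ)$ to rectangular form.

a = r cos θ = 5 * sqrt(2)/2 = 5*sqrt(2)/2
b = r sin θ = 5 * sqrt(2)/2 = 5*sqrt(2)/2
z = 5*sqrt(2)/2 + (5*sqrt(2)/2)i


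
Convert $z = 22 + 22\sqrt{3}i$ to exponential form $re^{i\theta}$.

r = |z| = sqrt((22)^2 + (22*sqrt(3))^2) = sqrt(484 + 1452) = sqrt(1936) = 44
θ = arctan(b/a) = arctan(38.1051/22) (quadrant-adjusted) = 60° = π/3
z = 44e^(i*π/3)


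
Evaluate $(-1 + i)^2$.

(a + bi)^2 = a^2 - b^2 + 2abi
= (-1)^2 - 1^2 + 2*(-1)*1i
= -2i


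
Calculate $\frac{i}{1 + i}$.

Multiply numerator and denominator by conjugate (1 - i):
= (i)(1 - i) / (1^2 + 1^2)
= (1 + i) / 2
= 1/2 + (1/2)i


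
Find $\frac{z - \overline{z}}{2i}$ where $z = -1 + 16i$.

z - conjugate(z) = 2bi
(z - conjugate(z))/(2i) = 2bi/(2i) = b = 16


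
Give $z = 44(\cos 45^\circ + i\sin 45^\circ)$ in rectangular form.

a = r cos θ = 44 * sqrt(2)/2 = 22*sqrt(2)
b = r sin θ = 44 * sqrt(2)/2 = 22*sqrt(2)
z = 22*sqrt(2) + 22*sqrt(2)i


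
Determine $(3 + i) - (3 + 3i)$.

(3 - 3) + (1 - 3)i = -2i


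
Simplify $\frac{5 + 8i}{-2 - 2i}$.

Multiply numerator and denominator by conjugate (-2 + 2i):
= (5 + 8i)(-2 + 2i) / ((-2)^2 + (-2)^2)
= (-26 - 6i) / 8
Divide through by 2: (-13 - 3i) / 4
= -13/4 - (3/4)i


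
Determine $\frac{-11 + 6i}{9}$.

Divisor is real, so divide each part by 9:
= -11/9 + (2/3)i


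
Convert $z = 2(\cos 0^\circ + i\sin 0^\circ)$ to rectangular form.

a = r cos θ = 2 * 1 = 2
b = r sin θ = 2 * 0 = 0
z = 2


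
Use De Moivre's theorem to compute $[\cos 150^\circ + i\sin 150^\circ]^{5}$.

By De Moivre: z^n = r^n(cos(nθ) + i sin(nθ))
= 1^5(cos(5*150°) + i sin(5*150°))
= 1(cos 30° + i sin 30°)
= sqrt(3)/2 + (1/2)i


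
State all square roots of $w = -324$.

|w| = 324, arg(w) = 180°
Root modulus = 324^(1/2) = 18
Root arguments: θ_k = (180° + 360°k)/2 for k = 0, 1, ..., 1
Roots: 18i, -18i


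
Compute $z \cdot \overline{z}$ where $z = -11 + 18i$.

z * conjugate(z) = |z|^2 = a^2 + b^2
= (-11)^2 + 18^2 = 445


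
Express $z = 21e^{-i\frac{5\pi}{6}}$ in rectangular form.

a = r cos θ = 21 * -sqrt(3)/2 = -21*sqrt(3)/2
b = r sin θ = 21 * -1/2 = -21/2
z = -21*sqrt(3)/2 - (21/2)i


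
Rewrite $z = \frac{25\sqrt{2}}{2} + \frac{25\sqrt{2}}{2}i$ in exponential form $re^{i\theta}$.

r = |z| = sqrt((25*sqrt(2)/2)^2 + (25*sqrt(2)/2)^2) = sqrt(625/2 + 625/2) = sqrt(625) = 25
θ = arctan(b/a) = arctan(17.6777/17.6777) (quadrant-adjusted) = 45° = π/4
z = 25e^(i*π/4)


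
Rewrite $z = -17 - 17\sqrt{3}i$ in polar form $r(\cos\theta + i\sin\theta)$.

r = |z| = sqrt(a^2 + b^2) = sqrt((-17)^2 + (-17*sqrt(3))^2) = sqrt(289 + 867) = sqrt(1156) = 34
θ = arctan(b/a) = arctan(-29.4449/-17) (quadrant-adjusted) = 240°
z = 34(cos 240° + i sin 240°)


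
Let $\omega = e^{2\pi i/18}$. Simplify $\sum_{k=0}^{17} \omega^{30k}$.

Let ζ = ω^30 = e^(2πi·30/18). Since 18 ∤ 30, ζ ≠ 1.
Sum = Σ_{k=0}^{17} ζ^k = (ζ^18 - 1)/(ζ - 1) = (ω^{30·18} - 1)/(ζ - 1) = (1 - 1)/(ζ - 1) = 0


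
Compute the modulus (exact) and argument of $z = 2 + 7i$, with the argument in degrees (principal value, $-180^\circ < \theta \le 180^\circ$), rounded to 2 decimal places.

|z| = sqrt(2^2 + 7^2) = sqrt(53)
arg(z) = arctan(b/a) = arctan(7/2) (quadrant-adjusted) = 74.05°


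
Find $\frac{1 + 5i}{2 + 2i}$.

Multiply numerator and denominator by conjugate (2 - 2i):
= (1 + 5i)(2 - 2i) / (2^2 + 2^2)
= (12 + 8i) / 8
Divide through by 4: (3 + 2i) / 2
= 3/2 + i


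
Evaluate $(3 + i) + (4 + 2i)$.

(3 + 4) + (1 + 2)i = 7 + 3i


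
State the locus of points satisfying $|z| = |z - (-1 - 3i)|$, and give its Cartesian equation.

|z - z1| = |z - z2| means z is equidistant from z1 and z2,
i.e. the perpendicular bisector of the segment from (0, 0) to (-1, -3) (midpoint (-1/2, -3/2)).
With z = x + yi, square both sides:
(x - 0)^2 + (y - 0)^2 = (x - (-1))^2 + (y - (-3))^2
The x^2 and y^2 terms cancel: -2x + (-6)y = 10 - 0 = 10
Simplify: x + 3y = -5
Locus: Perpendicular bisector of the segment from (0, 0) to (-1, -3): the line x + 3y = -5


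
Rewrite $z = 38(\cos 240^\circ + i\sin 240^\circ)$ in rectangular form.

a = r cos θ = 38 * -1/2 = -19
b = r sin θ = 38 * -sqrt(3)/2 = -19*sqrt(3)
z = -19 - 19*sqrt(3)i


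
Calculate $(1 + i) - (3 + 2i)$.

(1 - 3) + (1 - 2)i = -2 - i


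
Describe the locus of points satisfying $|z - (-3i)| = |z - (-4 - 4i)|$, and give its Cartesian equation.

|z - z1| = |z - z2| means z is equidistant from z1 and z2,
i.e. the perpendicular bisector of the segment from (0, -3) to (-4, -4) (midpoint (-2, -7/2)).
With z = x + yi, square both sides:
(x - 0)^2 + (y - (-3))^2 = (x - (-4))^2 + (y - (-4))^2
The x^2 and y^2 terms cancel: -8x + (-2)y = 32 - 9 = 23
Simplify: 8x + 2y = -23
Locus: Perpendicular bisector of the segment from (0, -3) to (-4, -4): the line 8x + 2y = -23


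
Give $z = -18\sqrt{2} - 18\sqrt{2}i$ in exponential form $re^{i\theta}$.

r = |z| = sqrt((-18*sqrt(2))^2 + (-18*sqrt(2))^2) = sqrt(648 + 648) = sqrt(1296) = 36
θ = arctan(b/a) = arctan(-25.4558/-25.4558) (quadrant-adjusted) = 225° = 5π/4
z = 36e^(i*5π/4)


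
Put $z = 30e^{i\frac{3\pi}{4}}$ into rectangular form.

a = r cos θ = 30 * -sqrt(2)/2 = -15*sqrt(2)
b = r sin θ = 30 * sqrt(2)/2 = 15*sqrt(2)
z = -15*sqrt(2) + 15*sqrt(2)i


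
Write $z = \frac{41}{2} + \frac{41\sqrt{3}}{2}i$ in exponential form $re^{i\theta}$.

r = |z| = sqrt((41/2)^2 + (41*sqrt(3)/2)^2) = sqrt(1681/4 + 5043/4) = sqrt(1681) = 41
θ = arctan(b/a) = arctan(35.507/20.5) (quadrant-adjusted) = 60° = π/3
z = 41e^(i*π/3)


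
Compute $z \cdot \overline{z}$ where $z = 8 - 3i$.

z * conjugate(z) = |z|^2 = a^2 + b^2
= 8^2 + (-3)^2 = 73


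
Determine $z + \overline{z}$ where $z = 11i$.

z + conjugate(z) = (a + bi) + (a - bi) = 2a
= 2 * 0 = 0


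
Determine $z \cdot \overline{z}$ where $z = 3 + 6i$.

z * conjugate(z) = |z|^2 = a^2 + b^2
= 3^2 + 6^2 = 45


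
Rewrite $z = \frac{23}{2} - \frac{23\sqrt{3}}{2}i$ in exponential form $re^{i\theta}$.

r = |z| = sqrt((23/2)^2 + (-23*sqrt(3)/2)^2) = sqrt(529/4 + 1587/4) = sqrt(529) = 23
θ = arctan(b/a) = arctan(-19.9186/11.5) (quadrant-adjusted) = -60° = -π/3
z = 23e^(-i*π/3)


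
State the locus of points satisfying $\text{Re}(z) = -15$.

Re(z) = x where z = x + yi; the equation x = -15 is satisfied by all points with that x-coordinate
Locus: Vertical line x = -15


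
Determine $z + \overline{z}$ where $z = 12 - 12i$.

z + conjugate(z) = (a + bi) + (a - bi) = 2a
= 2 * 12 = 24


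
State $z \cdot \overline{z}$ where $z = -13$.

z * conjugate(z) = |z|^2 = a^2 + b^2
= (-13)^2 + 0^2 = 169


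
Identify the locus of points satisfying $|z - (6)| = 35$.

|z - z0| = r describes a circle centered at z0 with radius r
Here z0 = 6 and r = 35
Locus: Circle centered at (6, 0) with radius 35


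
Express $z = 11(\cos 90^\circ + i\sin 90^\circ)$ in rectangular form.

a = r cos θ = 11 * 0 = 0
b = r sin θ = 11 * 1 = 11
z = 11i


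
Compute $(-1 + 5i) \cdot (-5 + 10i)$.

(a1*a2 - b1*b2) + (a1*b2 + b1*a2)i
= (5 - 50) + (-10 + (-25))i
= -45 - 35i


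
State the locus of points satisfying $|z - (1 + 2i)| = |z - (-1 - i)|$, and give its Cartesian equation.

|z - z1| = |z - z2| means z is equidistant from z1 and z2,
i.e. the perpendicular bisector of the segment from (1, 2) to (-1, -1) (midpoint (0, 1/2)).
With z = x + yi, square both sides:
(x - 1)^2 + (y - 2)^2 = (x - (-1))^2 + (y - (-1))^2
The x^2 and y^2 terms cancel: -4x + (-6)y = 2 - 5 = -3
Simplify: 4x + 6y = 3
Locus: Perpendicular bisector of the segment from (1, 2) to (-1, -1): the line 4x + 6y = 3


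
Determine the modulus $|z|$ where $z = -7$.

|z| = sqrt(a^2 + b^2) = sqrt((-7)^2 + 0^2) = sqrt(49) = 7


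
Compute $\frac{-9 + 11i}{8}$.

Divisor is real, so divide each part by 8:
= -9/8 + (11/8)i


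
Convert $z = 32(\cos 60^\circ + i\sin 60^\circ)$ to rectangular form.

a = r cos θ = 32 * 1/2 = 16
b = r sin θ = 32 * sqrt(3)/2 = 16*sqrt(3)
z = 16 + 16*sqrt(3)i


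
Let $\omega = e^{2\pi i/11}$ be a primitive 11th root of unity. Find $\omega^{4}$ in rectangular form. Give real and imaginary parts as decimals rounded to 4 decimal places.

ω^4 = e^(2πi·4/11) = e^(i·8π/11)
= cos(8π/11) + i sin(8π/11)
= -0.6549 + 0.7557i


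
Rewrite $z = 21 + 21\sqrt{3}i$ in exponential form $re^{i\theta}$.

r = |z| = sqrt((21)^2 + (21*sqrt(3))^2) = sqrt(441 + 1323) = sqrt(1764) = 42
θ = arctan(b/a) = arctan(36.3731/21) (quadrant-adjusted) = 60° = π/3
z = 42e^(i*π/3)


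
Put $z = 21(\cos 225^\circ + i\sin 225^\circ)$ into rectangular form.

a = r cos θ = 21 * -sqrt(2)/2 = -21*sqrt(2)/2
b = r sin θ = 21 * -sqrt(2)/2 = -21*sqrt(2)/2
z = -21*sqrt(2)/2 - (21*sqrt(2)/2)i


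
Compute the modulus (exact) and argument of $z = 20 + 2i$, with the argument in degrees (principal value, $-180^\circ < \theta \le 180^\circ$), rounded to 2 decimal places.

|z| = sqrt(20^2 + 2^2) = sqrt(404)
arg(z) = arctan(b/a) = arctan(2/20) (quadrant-adjusted) = 5.71°


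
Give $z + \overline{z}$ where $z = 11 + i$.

z + conjugate(z) = (a + bi) + (a - bi) = 2a
= 2 * 11 = 22


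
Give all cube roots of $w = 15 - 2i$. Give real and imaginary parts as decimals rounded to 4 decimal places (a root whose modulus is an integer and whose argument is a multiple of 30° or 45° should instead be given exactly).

|w| = sqrt(229) ≈ 15.132746, arg(w) ≈ 352.405357°
Root modulus = sqrt(229)^(1/3) ≈ 2.473466
Root arguments: θ_k = (arg(w) + 360°k)/3 for k = 0, 1, ..., 2
Compute each root as (root modulus)(cos θ_k + i sin θ_k) using full-precision intermediates, then round to 4 decimal places.
Roots: -1.1409 + 2.1946i, -1.3301 - 2.0854i, 2.4711 - 0.1093i


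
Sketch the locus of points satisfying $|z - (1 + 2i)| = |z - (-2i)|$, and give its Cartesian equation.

|z - z1| = |z - z2| means z is equidistant from z1 and z2,
i.e. the perpendicular bisector of the segment from (1, 2) to (0, -2) (midpoint (1/2, 0)).
With z = x + yi, square both sides:
(x - 1)^2 + (y - 2)^2 = (x - 0)^2 + (y - (-2))^2
The x^2 and y^2 terms cancel: -2x + (-8)y = 4 - 5 = -1
Simplify: 2x + 8y = 1
Locus: Perpendicular bisector of the segment from (1, 2) to (0, -2): the line 2x + 8y = 1


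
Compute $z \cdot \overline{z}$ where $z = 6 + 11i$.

z * conjugate(z) = |z|^2 = a^2 + b^2
= 6^2 + 11^2 = 157


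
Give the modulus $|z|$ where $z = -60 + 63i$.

|z| = sqrt(a^2 + b^2) = sqrt((-60)^2 + 63^2) = sqrt(7569) = 87


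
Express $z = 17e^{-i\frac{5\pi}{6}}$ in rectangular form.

a = r cos θ = 17 * -sqrt(3)/2 = -17*sqrt(3)/2
b = r sin θ = 17 * -1/2 = -17/2
z = -17*sqrt(3)/2 - (17/2)i


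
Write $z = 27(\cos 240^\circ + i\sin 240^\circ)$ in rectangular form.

a = r cos θ = 27 * -1/2 = -27/2
b = r sin θ = 27 * -sqrt(3)/2 = -27*sqrt(3)/2
z = -27/2 - (27*sqrt(3)/2)i


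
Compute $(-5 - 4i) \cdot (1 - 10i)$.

(a1*a2 - b1*b2) + (a1*b2 + b1*a2)i
= (-5 - 40) + (50 + (-4))i
= -45 + 46i


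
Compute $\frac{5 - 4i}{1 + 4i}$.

Multiply numerator and denominator by conjugate (1 - 4i):
= (5 - 4i)(1 - 4i) / (1^2 + 4^2)
= (-11 - 24i) / 17
= -11/17 - (24/17)i


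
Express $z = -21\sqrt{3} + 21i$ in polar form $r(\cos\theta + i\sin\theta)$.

r = |z| = sqrt(a^2 + b^2) = sqrt((-21*sqrt(3))^2 + (21)^2) = sqrt(1323 + 441) = sqrt(1764) = 42
θ = arctan(b/a) = arctan(21/-36.3731) (quadrant-adjusted) = 150°
z = 42(cos 150° + i sin 150°)


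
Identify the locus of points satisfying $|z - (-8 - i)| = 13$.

|z - z0| = r describes a circle centered at z0 with radius r
Here z0 = -8 - i and r = 13
Locus: Circle centered at (-8, -1) with radius 13


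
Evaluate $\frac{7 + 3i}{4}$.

Divisor is real, so divide each part by 4:
= 7/4 + (3/4)i


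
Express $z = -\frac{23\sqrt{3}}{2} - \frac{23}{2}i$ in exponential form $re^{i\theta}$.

r = |z| = sqrt((-23*sqrt(3)/2)^2 + (-23/2)^2) = sqrt(1587/4 + 529/4) = sqrt(529) = 23
θ = arctan(b/a) = arctan(-11.5/-19.9186) (quadrant-adjusted) = -150° = -5π/6
z = 23e^(-i*5π/6)


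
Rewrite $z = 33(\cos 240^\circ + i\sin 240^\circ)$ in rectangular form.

a = r cos θ = 33 * -1/2 = -33/2
b = r sin θ = 33 * -sqrt(3)/2 = -33*sqrt(3)/2
z = -33/2 - (33*sqrt(3)/2)i


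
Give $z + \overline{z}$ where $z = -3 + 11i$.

z + conjugate(z) = (a + bi) + (a - bi) = 2a
= 2 * (-3) = -6


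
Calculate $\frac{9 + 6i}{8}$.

Divisor is real, so divide each part by 8:
= 9/8 + (3/4)i


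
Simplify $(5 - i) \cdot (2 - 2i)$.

(a1*a2 - b1*b2) + (a1*b2 + b1*a2)i
= (10 - 2) + (-10 + (-2))i
= 8 - 12i


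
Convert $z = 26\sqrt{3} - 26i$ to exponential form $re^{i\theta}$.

r = |z| = sqrt((26*sqrt(3))^2 + (-26)^2) = sqrt(2028 + 676) = sqrt(2704) = 52
θ = arctan(b/a) = arctan(-26/45.0333) (quadrant-adjusted) = -30° = -π/6
z = 52e^(-i*π/6)


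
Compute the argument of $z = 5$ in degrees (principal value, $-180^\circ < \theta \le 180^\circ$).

b = 0 and a > 0, so z lies on the positive real axis: θ = 0°


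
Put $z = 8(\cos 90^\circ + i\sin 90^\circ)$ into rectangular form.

a = r cos θ = 8 * 0 = 0
b = r sin θ = 8 * 1 = 8
z = 8i


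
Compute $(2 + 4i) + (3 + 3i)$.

(2 + 3) + (4 + 3)i = 5 + 7i


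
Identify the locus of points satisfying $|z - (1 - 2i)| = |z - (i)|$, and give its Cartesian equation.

|z - z1| = |z - z2| means z is equidistant from z1 and z2,
i.e. the perpendicular bisector of the segment from (1, -2) to (0, 1) (midpoint (1/2, -1/2)).
With z = x + yi, square both sides:
(x - 1)^2 + (y - (-2))^2 = (x - 0)^2 + (y - 1)^2
The x^2 and y^2 terms cancel: -2x + 6y = 1 - 5 = -4
Simplify: x - 3y = 2
Locus: Perpendicular bisector of the segment from (1, -2) to (0, 1): the line x - 3y = 2


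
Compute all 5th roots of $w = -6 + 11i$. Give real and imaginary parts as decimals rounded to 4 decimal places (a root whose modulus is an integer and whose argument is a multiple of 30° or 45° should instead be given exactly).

|w| = sqrt(157) ≈ 12.529964, arg(w) ≈ 118.610460°
Root modulus = sqrt(157)^(1/5) ≈ 1.658021
Root arguments: θ_k = (arg(w) + 360°k)/5 for k = 0, 1, ..., 4
Compute each root as (root modulus)(cos θ_k + i sin θ_k) using full-precision intermediates, then round to 4 decimal places.
Roots: 1.5179 + 0.6670i, -0.1653 + 1.6498i, -1.6201 + 0.3526i, -0.8360 - 1.4319i, 1.1034 - 1.2375i


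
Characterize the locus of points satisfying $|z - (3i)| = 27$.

|z - z0| = r describes a circle centered at z0 with radius r
Here z0 = 3i and r = 27
Locus: Circle centered at (0, 3) with radius 27


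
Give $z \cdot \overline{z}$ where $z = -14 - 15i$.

z * conjugate(z) = |z|^2 = a^2 + b^2
= (-14)^2 + (-15)^2 = 421


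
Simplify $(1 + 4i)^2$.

(a + bi)^2 = a^2 - b^2 + 2abi
= 1^2 - 4^2 + 2*1*4i
= -15 + 8i


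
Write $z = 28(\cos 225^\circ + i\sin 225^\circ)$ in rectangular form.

a = r cos θ = 28 * -sqrt(2)/2 = -14*sqrt(2)
b = r sin θ = 28 * -sqrt(2)/2 = -14*sqrt(2)
z = -14*sqrt(2) - 14*sqrt(2)i


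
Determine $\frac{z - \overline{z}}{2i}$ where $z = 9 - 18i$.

z - conjugate(z) = 2bi
(z - conjugate(z))/(2i) = 2bi/(2i) = b = -18


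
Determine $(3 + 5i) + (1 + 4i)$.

(3 + 1) + (5 + 4)i = 4 + 9i


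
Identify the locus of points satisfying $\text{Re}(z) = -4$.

Re(z) = x where z = x + yi; the equation x = -4 is satisfied by all points with that x-coordinate
Locus: Vertical line x = -4


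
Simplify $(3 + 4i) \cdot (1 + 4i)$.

(a1*a2 - b1*b2) + (a1*b2 + b1*a2)i
= (3 - 16) + (12 + 4)i
= -13 + 16i


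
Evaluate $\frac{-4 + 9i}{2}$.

Divisor is real, so divide each part by 2:
= -2 + (9/2)i


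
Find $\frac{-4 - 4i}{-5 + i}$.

Multiply numerator and denominator by conjugate (-5 - i):
= (-4 - 4i)(-5 - i) / ((-5)^2 + 1^2)
= (16 + 24i) / 26
Divide through by 2: (8 + 12i) / 13
= 8/13 + (12/13)i


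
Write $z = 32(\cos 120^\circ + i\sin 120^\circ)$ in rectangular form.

a = r cos θ = 32 * -1/2 = -16
b = r sin θ = 32 * sqrt(3)/2 = 16*sqrt(3)
z = -16 + 16*sqrt(3)i


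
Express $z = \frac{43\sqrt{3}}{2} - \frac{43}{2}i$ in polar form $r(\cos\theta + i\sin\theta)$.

r = |z| = sqrt(a^2 + b^2) = sqrt((43*sqrt(3)/2)^2 + (-43/2)^2) = sqrt(5547/4 + 1849/4) = sqrt(1849) = 43
θ = arctan(b/a) = arctan(-21.5/37.2391) (quadrant-adjusted) = 330°
z = 43(cos 330° + i sin 330°)


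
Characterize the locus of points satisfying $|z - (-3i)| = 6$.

|z - z0| = r describes a circle centered at z0 with radius r
Here z0 = -3i and r = 6
Locus: Circle centered at (0, -3) with radius 6


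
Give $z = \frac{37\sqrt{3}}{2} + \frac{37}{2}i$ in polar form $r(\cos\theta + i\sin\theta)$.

r = |z| = sqrt(a^2 + b^2) = sqrt((37*sqrt(3)/2)^2 + (37/2)^2) = sqrt(4107/4 + 1369/4) = sqrt(1369) = 37
θ = arctan(b/a) = arctan(18.5/32.0429) (quadrant-adjusted) = 30°
z = 37(cos 30° + i sin 30°)


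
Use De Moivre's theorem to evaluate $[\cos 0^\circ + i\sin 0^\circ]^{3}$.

By De Moivre: z^n = r^n(cos(nθ) + i sin(nθ))
= 1^3(cos(3*0°) + i sin(3*0°))
= 1(cos 0° + i sin 0°)
= 1


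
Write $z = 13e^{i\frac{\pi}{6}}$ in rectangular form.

a = r cos θ = 13 * sqrt(3)/2 = 13*sqrt(3)/2
b = r sin θ = 13 * 1/2 = 13/2
z = 13*sqrt(3)/2 + (13/2)i


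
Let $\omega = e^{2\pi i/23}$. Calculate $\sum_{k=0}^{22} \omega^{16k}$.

Let ζ = ω^16 = e^(2πi·16/23). Since 23 ∤ 16, ζ ≠ 1.
Sum = Σ_{k=0}^{22} ζ^k = (ζ^23 - 1)/(ζ - 1) = (ω^{16·23} - 1)/(ζ - 1) = (1 - 1)/(ζ - 1) = 0


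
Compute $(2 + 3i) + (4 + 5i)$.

(2 + 4) + (3 + 5)i = 6 + 8i


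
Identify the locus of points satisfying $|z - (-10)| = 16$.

|z - z0| = r describes a circle centered at z0 with radius r
Here z0 = -10 and r = 16
Locus: Circle centered at (-10, 0) with radius 16


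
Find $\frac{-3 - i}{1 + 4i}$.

Multiply numerator and denominator by conjugate (1 - 4i):
= (-3 - i)(1 - 4i) / (1^2 + 4^2)
= (-7 + 11i) / 17
= -7/17 + (11/17)i


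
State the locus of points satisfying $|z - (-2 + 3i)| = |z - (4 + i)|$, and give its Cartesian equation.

|z - z1| = |z - z2| means z is equidistant from z1 and z2,
i.e. the perpendicular bisector of the segment from (-2, 3) to (4, 1) (midpoint (1, 2)).
With z = x + yi, square both sides:
(x - (-2))^2 + (y - 3)^2 = (x - 4)^2 + (y - 1)^2
The x^2 and y^2 terms cancel: 12x + (-4)y = 17 - 13 = 4
Simplify: 3x - y = 1
Locus: Perpendicular bisector of the segment from (-2, 3) to (4, 1): the line 3x - y = 1


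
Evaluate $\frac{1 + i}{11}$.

Divisor is real, so divide each part by 11:
= 1/11 + (1/11)i


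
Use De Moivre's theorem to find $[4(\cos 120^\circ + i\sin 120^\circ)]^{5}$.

By De Moivre: z^n = r^n(cos(nθ) + i sin(nθ))
= 4^5(cos(5*120°) + i sin(5*120°))
= 1024(cos 240° + i sin 240°)
= -512 - 512*sqrt(3)i


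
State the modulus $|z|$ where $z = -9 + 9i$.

|z| = sqrt(a^2 + b^2) = sqrt((-9)^2 + 9^2) = sqrt(162) = sqrt(162)


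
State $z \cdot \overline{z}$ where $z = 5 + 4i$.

z * conjugate(z) = |z|^2 = a^2 + b^2
= 5^2 + 4^2 = 41


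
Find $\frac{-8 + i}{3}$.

Divisor is real, so divide each part by 3:
= -8/3 + (1/3)i


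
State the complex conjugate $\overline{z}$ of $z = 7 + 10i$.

If z = a + bi, then conjugate(z) = a - bi
conjugate(7 + 10i) = 7 - 10i


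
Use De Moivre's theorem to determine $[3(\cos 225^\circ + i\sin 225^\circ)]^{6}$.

By De Moivre: z^n = r^n(cos(nθ) + i sin(nθ))
= 3^6(cos(6*225°) + i sin(6*225°))
= 729(cos 270° + i sin 270°)
= -729i


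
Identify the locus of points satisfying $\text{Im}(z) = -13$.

Im(z) = y where z = x + yi; the equation y = -13 is satisfied by all points with that y-coordinate
Locus: Horizontal line y = -13


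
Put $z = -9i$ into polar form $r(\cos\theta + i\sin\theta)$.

r = |z| = sqrt(a^2 + b^2) = sqrt((0)^2 + (-9)^2) = sqrt(0 + 81) = sqrt(81) = 9
a = 0 and b < 0, so z lies on the negative imaginary axis: θ = 270°
z = 9(cos 270° + i sin 270°)


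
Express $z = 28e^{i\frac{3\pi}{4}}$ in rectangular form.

a = r cos θ = 28 * -sqrt(2)/2 = -14*sqrt(2)
b = r sin θ = 28 * sqrt(2)/2 = 14*sqrt(2)
z = -14*sqrt(2) + 14*sqrt(2)i


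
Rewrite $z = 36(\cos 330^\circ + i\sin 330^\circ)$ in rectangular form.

a = r cos θ = 36 * sqrt(3)/2 = 18*sqrt(3)
b = r sin θ = 36 * -1/2 = -18
z = 18*sqrt(3) - 18i


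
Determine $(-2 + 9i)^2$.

(a + bi)^2 = a^2 - b^2 + 2abi
= (-2)^2 - 9^2 + 2*(-2)*9i
= -77 - 36i


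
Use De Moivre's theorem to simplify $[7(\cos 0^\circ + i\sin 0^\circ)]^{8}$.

By De Moivre: z^n = r^n(cos(nθ) + i sin(nθ))
= 7^8(cos(8*0°) + i sin(8*0°))
= 5764801(cos 0° + i sin 0°)
= 5764801


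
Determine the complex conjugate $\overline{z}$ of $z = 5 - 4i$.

If z = a + bi, then conjugate(z) = a - bi
conjugate(5 - 4i) = 5 + 4i


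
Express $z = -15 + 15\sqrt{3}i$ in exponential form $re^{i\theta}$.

r = |z| = sqrt((-15)^2 + (15*sqrt(3))^2) = sqrt(225 + 675) = sqrt(900) = 30
θ = arctan(b/a) = arctan(25.9808/-15) (quadrant-adjusted) = 120° = 2π/3
z = 30e^(i*2π/3)


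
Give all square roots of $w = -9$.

|w| = 9, arg(w) = 180°
Root modulus = 9^(1/2) = 3
Root arguments: θ_k = (180° + 360°k)/2 for k = 0, 1, ..., 1
Roots: 3i, -3i


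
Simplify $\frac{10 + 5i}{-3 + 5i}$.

Multiply numerator and denominator by conjugate (-3 - 5i):
= (10 + 5i)(-3 - 5i) / ((-3)^2 + 5^2)
= (-5 - 65i) / 34
= -5/34 - (65/34)i


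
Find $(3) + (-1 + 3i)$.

(3 + (-1)) + (0 + 3)i = 2 + 3i


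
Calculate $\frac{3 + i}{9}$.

Divisor is real, so divide each part by 9:
= 1/3 + (1/9)i


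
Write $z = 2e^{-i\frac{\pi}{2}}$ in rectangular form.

a = r cos θ = 2 * 0 = 0
b = r sin θ = 2 * -1 = -2
z = -2i


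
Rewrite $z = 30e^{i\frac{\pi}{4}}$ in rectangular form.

a = r cos θ = 30 * sqrt(2)/2 = 15*sqrt(2)
b = r sin θ = 30 * sqrt(2)/2 = 15*sqrt(2)
z = 15*sqrt(2) + 15*sqrt(2)i


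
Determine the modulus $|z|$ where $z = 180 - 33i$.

|z| = sqrt(a^2 + b^2) = sqrt(180^2 + (-33)^2) = sqrt(33489) = 183


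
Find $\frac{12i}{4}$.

Divisor is real, so divide each part by 4:
= 3i


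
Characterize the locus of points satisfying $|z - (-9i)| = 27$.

|z - z0| = r describes a circle centered at z0 with radius r
Here z0 = -9i and r = 27
Locus: Circle centered at (0, -9) with radius 27


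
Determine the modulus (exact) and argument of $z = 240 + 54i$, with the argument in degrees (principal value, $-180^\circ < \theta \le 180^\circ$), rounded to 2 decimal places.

|z| = sqrt(240^2 + 54^2) = 246
arg(z) = arctan(b/a) = arctan(54/240) (quadrant-adjusted) = 12.68°


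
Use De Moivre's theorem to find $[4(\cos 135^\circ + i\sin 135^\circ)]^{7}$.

By De Moivre: z^n = r^n(cos(nθ) + i sin(nθ))
= 4^7(cos(7*135°) + i sin(7*135°))
= 16384(cos 225° + i sin 225°)
= -8192*sqrt(2) - 8192*sqrt(2)i


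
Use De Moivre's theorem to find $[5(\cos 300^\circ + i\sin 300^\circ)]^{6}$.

By De Moivre: z^n = r^n(cos(nθ) + i sin(nθ))
= 5^6(cos(6*300°) + i sin(6*300°))
= 15625(cos 0° + i sin 0°)
= 15625


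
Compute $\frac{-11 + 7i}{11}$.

Divisor is real, so divide each part by 11:
= -1 + (7/11)i


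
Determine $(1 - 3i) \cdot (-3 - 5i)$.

(a1*a2 - b1*b2) + (a1*b2 + b1*a2)i
= (-3 - 15) + (-5 + 9)i
= -18 + 4i


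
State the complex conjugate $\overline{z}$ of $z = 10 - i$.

If z = a + bi, then conjugate(z) = a - bi
conjugate(10 - i) = 10 + i


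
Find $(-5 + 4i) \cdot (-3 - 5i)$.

(a1*a2 - b1*b2) + (a1*b2 + b1*a2)i
= (15 - (-20)) + (25 + (-12))i
= 35 + 13i


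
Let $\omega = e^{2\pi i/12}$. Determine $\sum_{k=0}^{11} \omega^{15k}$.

Let ζ = ω^15 = e^(2πi·15/12). Since 12 ∤ 15, ζ ≠ 1.
Sum = Σ_{k=0}^{11} ζ^k = (ζ^12 - 1)/(ζ - 1) = (ω^{15·12} - 1)/(ζ - 1) = (1 - 1)/(ζ - 1) = 0


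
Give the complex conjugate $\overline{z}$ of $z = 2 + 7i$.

If z = a + bi, then conjugate(z) = a - bi
conjugate(2 + 7i) = 2 - 7i


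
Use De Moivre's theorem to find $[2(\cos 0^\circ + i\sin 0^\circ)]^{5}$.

By De Moivre: z^n = r^n(cos(nθ) + i sin(nθ))
= 2^5(cos(5*0°) + i sin(5*0°))
= 32(cos 0° + i sin 0°)
= 32


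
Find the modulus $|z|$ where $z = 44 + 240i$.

|z| = sqrt(a^2 + b^2) = sqrt(44^2 + 240^2) = sqrt(59536) = 244


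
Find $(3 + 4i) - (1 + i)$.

(3 - 1) + (4 - 1)i = 2 + 3i


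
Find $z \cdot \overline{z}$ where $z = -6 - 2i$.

z * conjugate(z) = |z|^2 = a^2 + b^2
= (-6)^2 + (-2)^2 = 40


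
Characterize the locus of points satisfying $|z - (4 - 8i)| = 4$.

|z - z0| = r describes a circle centered at z0 with radius r
Here z0 = 4 - 8i and r = 4
Locus: Circle centered at (4, -8) with radius 4


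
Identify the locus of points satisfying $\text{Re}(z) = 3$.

Re(z) = x where z = x + yi; the equation x = 3 is satisfied by all points with that x-coordinate
Locus: Vertical line x = 3


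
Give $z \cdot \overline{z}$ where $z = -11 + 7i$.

z * conjugate(z) = |z|^2 = a^2 + b^2
= (-11)^2 + 7^2 = 170


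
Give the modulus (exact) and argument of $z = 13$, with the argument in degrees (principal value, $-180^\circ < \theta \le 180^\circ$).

|z| = sqrt(13^2 + 0^2) = 13
b = 0 and a > 0, so z lies on the positive real axis: arg(z) = 0°


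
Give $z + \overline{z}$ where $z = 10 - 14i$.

z + conjugate(z) = (a + bi) + (a - bi) = 2a
= 2 * 10 = 20


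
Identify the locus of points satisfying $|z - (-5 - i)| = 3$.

|z - z0| = r describes a circle centered at z0 with radius r
Here z0 = -5 - i and r = 3
Locus: Circle centered at (-5, -1) with radius 3


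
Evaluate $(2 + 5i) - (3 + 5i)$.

(2 - 3) + (5 - 5)i = -1


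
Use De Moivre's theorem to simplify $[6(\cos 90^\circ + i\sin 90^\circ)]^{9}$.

By De Moivre: z^n = r^n(cos(nθ) + i sin(nθ))
= 6^9(cos(9*90°) + i sin(9*90°))
= 10077696(cos 90° + i sin 90°)
= 10077696i


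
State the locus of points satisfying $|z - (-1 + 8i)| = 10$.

|z - z0| = r describes a circle centered at z0 with radius r
Here z0 = -1 + 8i and r = 10
Locus: Circle centered at (-1, 8) with radius 10
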